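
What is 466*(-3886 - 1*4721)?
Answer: -4010862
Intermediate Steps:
466*(-3886 - 1*4721) = 466*(-3886 - 4721) = 466*(-8607) = -4010862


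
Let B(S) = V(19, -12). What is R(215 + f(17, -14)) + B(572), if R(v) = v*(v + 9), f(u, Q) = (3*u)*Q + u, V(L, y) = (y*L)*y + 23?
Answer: 230745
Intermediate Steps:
V(L, y) = 23 + L*y**2 (V(L, y) = (L*y)*y + 23 = L*y**2 + 23 = 23 + L*y**2)
B(S) = 2759 (B(S) = 23 + 19*(-12)**2 = 23 + 19*144 = 23 + 2736 = 2759)
f(u, Q) = u + 3*Q*u (f(u, Q) = 3*Q*u + u = u + 3*Q*u)
R(v) = v*(9 + v)
R(215 + f(17, -14)) + B(572) = (215 + 17*(1 + 3*(-14)))*(9 + (215 + 17*(1 + 3*(-14)))) + 2759 = (215 + 17*(1 - 42))*(9 + (215 + 17*(1 - 42))) + 2759 = (215 + 17*(-41))*(9 + (215 + 17*(-41))) + 2759 = (215 - 697)*(9 + (215 - 697)) + 2759 = -482*(9 - 482) + 2759 = -482*(-473) + 2759 = 227986 + 2759 = 230745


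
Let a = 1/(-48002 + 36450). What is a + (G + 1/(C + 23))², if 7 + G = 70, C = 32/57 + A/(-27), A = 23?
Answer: 1557890840559047/391966580000 ≈ 3974.6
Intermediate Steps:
C = -149/513 (C = 32/57 + 23/(-27) = 32*(1/57) + 23*(-1/27) = 32/57 - 23/27 = -149/513 ≈ -0.29045)
G = 63 (G = -7 + 70 = 63)
a = -1/11552 (a = 1/(-11552) = -1/11552 ≈ -8.6565e-5)
a + (G + 1/(C + 23))² = -1/11552 + (63 + 1/(-149/513 + 23))² = -1/11552 + (63 + 1/(11650/513))² = -1/11552 + (63 + 513/11650)² = -1/11552 + (734463/11650)² = -1/11552 + 539435898369/135722500 = 1557890840559047/391966580000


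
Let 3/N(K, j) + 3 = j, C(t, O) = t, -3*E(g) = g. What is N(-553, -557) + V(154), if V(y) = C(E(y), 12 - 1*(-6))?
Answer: -86249/1680 ≈ -51.339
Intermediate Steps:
E(g) = -g/3
N(K, j) = 3/(-3 + j)
V(y) = -y/3
N(-553, -557) + V(154) = 3/(-3 - 557) - 1/3*154 = 3/(-560) - 154/3 = 3*(-1/560) - 154/3 = -3/560 - 154/3 = -86249/1680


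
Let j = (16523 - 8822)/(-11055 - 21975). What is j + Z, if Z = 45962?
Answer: 506039053/11010 ≈ 45962.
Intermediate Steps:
j = -2567/11010 (j = 7701/(-33030) = 7701*(-1/33030) = -2567/11010 ≈ -0.23315)
j + Z = -2567/11010 + 45962 = 506039053/11010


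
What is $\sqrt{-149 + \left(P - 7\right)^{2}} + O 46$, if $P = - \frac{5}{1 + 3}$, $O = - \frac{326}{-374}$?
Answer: $\frac{7498}{187} + \frac{i \sqrt{1295}}{4} \approx 40.096 + 8.9965 i$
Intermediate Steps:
$O = \frac{163}{187}$ ($O = \left(-326\right) \left(- \frac{1}{374}\right) = \frac{163}{187} \approx 0.87166$)
$P = - \frac{5}{4} \approx -1.25$
$\sqrt{-149 + \left(P - 7\right)^{2}} + O 46 = \sqrt{-149 + \left(- \frac{5}{4} - 7\right)^{2}} + \frac{163}{187} \cdot 46 = \sqrt{-149 + \left(- \frac{33}{4}\right)^{2}} + \frac{7498}{187} = \sqrt{-149 + \frac{1089}{16}} + \frac{7498}{187} = \sqrt{- \frac{1295}{16}} + \frac{7498}{187} = \frac{i \sqrt{1295}}{4} + \frac{7498}{187} = \frac{7498}{187} + \frac{i \sqrt{1295}}{4}$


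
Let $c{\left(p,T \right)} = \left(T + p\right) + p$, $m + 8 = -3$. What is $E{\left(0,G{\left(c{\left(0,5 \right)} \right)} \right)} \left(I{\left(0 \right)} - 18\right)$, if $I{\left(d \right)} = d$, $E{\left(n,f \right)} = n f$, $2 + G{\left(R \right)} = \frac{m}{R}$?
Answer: $0$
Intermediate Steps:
$m = -11$ ($m = -8 - 3 = -11$)
$c{\left(p,T \right)} = T + 2 p$
$G{\left(R \right)} = -2 - \frac{11}{R}$
$E{\left(n,f \right)} = f n$
$E{\left(0,G{\left(c{\left(0,5 \right)} \right)} \right)} \left(I{\left(0 \right)} - 18\right) = \left(-2 - \frac{11}{5 + 2 \cdot 0}\right) 0 \left(0 - 18\right) = \left(-2 - \frac{11}{5 + 0}\right) 0 \left(-18\right) = \left(-2 - \frac{11}{5}\right) 0 \left(-18\right) = \left(- \frac{21}{5}\right) 0 \left(-18\right) = 0 \left(-18\right) = 0$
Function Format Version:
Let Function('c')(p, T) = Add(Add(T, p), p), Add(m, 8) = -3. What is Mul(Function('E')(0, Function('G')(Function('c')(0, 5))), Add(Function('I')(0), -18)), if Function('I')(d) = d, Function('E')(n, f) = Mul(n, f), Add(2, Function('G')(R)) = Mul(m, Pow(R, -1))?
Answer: 0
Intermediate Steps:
m = -11 (m = Add(-8, -3) = -11)
Function('c')(p, T) = Add(T, Mul(2, p))
Function('G')(R) = Add(-2, Mul(-11, Pow(R, -1)))
Function('E')(n, f) = Mul(f, n)
Mul(Function('E')(0, Function('G')(Function('c')(0, 5))), Add(Function('I')(0), -18)) = Mul(Mul(Add(-2, Mul(-11, Pow(Add(5, Mul(2, 0)), -1))), 0), Add(0, -18)) = Mul(Mul(Add(-2, Mul(-11, Pow(Add(5, 0), -1))), 0), -18) = Mul(Mul(Add(-2, Mul(-11, Pow(5, -1))), 0), -18) = Mul(Mul(Add(-2, Mul(-11, Rational(1, 5))), 0), -18) = Mul(Mul(Add(-2, Rational(-11, 5)), 0), -18) = Mul(Mul(Rational(-21, 5), 0), -18) = Mul(0, -18) = 0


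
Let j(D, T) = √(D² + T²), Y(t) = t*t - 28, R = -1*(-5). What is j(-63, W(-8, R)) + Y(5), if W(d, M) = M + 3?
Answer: -3 + √4033 ≈ 60.506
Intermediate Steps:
R = 5
W(d, M) = 3 + M
Y(t) = -28 + t² (Y(t) = t² - 28 = -28 + t²)
j(-63, W(-8, R)) + Y(5) = √((-63)² + (3 + 5)²) + (-28 + 5²) = √(3969 + 8²) + (-28 + 25) = √(3969 + 64) - 3 = √4033 - 3 = -3 + √4033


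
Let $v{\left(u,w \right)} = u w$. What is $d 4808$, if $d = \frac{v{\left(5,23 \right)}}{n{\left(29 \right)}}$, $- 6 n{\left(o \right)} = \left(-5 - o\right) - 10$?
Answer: $\frac{829380}{11} \approx 75398.0$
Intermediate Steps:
$n{\left(o \right)} = \frac{5}{2} + \frac{o}{6}$ ($n{\left(o \right)} = - \frac{\left(-5 - o\right) - 10}{6} = - \frac{-15 - o}{6} = \frac{5}{2} + \frac{o}{6}$)
$d = \frac{345}{22}$ ($d = \frac{5 \cdot 23}{\frac{5}{2} + \frac{1}{6} \cdot 29} = \frac{115}{\frac{5}{2} + \frac{29}{6}} = \frac{115}{\frac{22}{3}} = 115 \cdot \frac{3}{22} = \frac{345}{22} \approx 15.682$)
$d 4808 = \frac{345}{22} \cdot 4808 = \frac{829380}{11}$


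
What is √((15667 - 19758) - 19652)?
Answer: I*√23743 ≈ 154.09*I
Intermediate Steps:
√((15667 - 19758) - 19652) = √(-4091 - 19652) = √(-23743) = I*√23743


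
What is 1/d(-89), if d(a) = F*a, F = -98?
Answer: 1/8722 ≈ 0.00011465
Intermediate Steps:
d(a) = -98*a
1/d(-89) = 1/(-98*(-89)) = 1/8722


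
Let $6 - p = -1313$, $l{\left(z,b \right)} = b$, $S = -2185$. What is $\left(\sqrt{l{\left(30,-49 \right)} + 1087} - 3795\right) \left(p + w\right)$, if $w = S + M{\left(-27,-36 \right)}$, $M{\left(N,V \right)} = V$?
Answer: $3423090 - 902 \sqrt{1038} \approx 3.394 \cdot 10^{6}$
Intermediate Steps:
$p = 1319$ ($p = 6 - -1313 = 6 + 1313 = 1319$)
$w = -2221$ ($w = -2185 - 36 = -2221$)
$\left(\sqrt{l{\left(30,-49 \right)} + 1087} - 3795\right) \left(p + w\right) = \left(\sqrt{-49 + 1087} - 3795\right) \left(1319 - 2221\right) = \left(\sqrt{1038} - 3795\right) \left(-902\right) = \left(-3795 + \sqrt{1038}\right) \left(-902\right) = 3423090 - 902 \sqrt{1038}$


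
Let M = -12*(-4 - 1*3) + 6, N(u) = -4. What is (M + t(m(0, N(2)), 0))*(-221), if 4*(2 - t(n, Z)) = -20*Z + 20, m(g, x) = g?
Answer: -19227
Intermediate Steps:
t(n, Z) = -3 + 5*Z (t(n, Z) = 2 - (-20*Z + 20)/4 = 2 - (20 - 20*Z)/4 = 2 + (-5 + 5*Z) = -3 + 5*Z)
M = 90 (M = -12*(-4 - 3) + 6 = -12*(-7) + 6 = -3*(-28) + 6 = 84 + 6 = 90)
(M + t(m(0, N(2)), 0))*(-221) = (90 + (-3 + 5*0))*(-221) = (90 + (-3 + 0))*(-221) = (90 - 3)*(-221) = 87*(-221) = -19227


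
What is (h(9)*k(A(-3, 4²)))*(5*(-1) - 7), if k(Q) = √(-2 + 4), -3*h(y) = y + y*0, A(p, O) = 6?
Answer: 36*√2 ≈ 50.912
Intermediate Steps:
h(y) = -y/3 (h(y) = -(y + y*0)/3 = -(y + 0)/3 = -y/3)
k(Q) = √2
(h(9)*k(A(-3, 4²)))*(5*(-1) - 7) = ((-⅓*9)*√2)*(5*(-1) - 7) = (-3*√2)*(-5 - 7) = -3*√2*(-12) = 36*√2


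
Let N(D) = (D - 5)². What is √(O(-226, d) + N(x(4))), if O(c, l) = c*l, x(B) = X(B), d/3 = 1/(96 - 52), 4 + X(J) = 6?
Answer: I*√3102/22 ≈ 2.5316*I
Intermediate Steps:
X(J) = 2 (X(J) = -4 + 6 = 2)
d = 3/44 (d = 3/(96 - 52) = 3/44 ≈ 0.068182)
x(B) = 2
N(D) = (-5 + D)²
√(O(-226, d) + N(x(4))) = √(-226*3/44 + (-5 + 2)²) = √(-339/22 + (-3)²) = √(-339/22 + 9) = √(-141/22) = I*√3102/22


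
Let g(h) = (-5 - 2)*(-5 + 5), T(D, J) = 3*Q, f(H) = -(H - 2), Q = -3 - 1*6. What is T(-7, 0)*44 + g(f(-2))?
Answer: -1188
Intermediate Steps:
Q = -9 (Q = -3 - 6 = -9)
f(H) = 2 - H (f(H) = -(-2 + H) = 2 - H)
T(D, J) = -27 (T(D, J) = 3*(-9) = -27)
g(h) = 0 (g(h) = -7*0 = 0)
T(-7, 0)*44 + g(f(-2)) = -27*44 + 0 = -1188 + 0 = -1188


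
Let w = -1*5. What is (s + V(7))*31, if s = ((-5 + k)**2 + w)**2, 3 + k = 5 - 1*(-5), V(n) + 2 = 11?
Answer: 310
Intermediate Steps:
V(n) = 9 (V(n) = -2 + 11 = 9)
k = 7 (k = -3 + (5 - 1*(-5)) = -3 + (5 + 5) = -3 + 10 = 7)
w = -5
s = 1 (s = ((-5 + 7)**2 - 5)**2 = (2**2 - 5)**2 = (4 - 5)**2 = (-1)**2 = 1)
(s + V(7))*31 = (1 + 9)*31 = 10*31 = 310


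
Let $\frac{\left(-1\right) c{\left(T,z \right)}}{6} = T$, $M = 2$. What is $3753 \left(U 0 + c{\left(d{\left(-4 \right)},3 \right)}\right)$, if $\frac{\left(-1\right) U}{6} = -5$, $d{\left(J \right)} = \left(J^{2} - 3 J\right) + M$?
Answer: $-675540$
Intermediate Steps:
$d{\left(J \right)} = 2 + J^{2} - 3 J$ ($d{\left(J \right)} = \left(J^{2} - 3 J\right) + 2 = 2 + J^{2} - 3 J$)
$U = 30$ ($U = \left(-6\right) \left(-5\right) = 30$)
$c{\left(T,z \right)} = - 6 T$
$3753 \left(U 0 + c{\left(d{\left(-4 \right)},3 \right)}\right) = 3753 \left(30 \cdot 0 - 6 \left(2 + \left(-4\right)^{2} - -12\right)\right) = 3753 \left(0 - 6 \left(2 + 16 + 12\right)\right) = 3753 \left(0 - 180\right) = 3753 \left(-180\right) = -675540$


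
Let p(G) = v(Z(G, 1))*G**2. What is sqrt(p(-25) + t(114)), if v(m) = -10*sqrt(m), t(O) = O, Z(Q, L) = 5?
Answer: sqrt(114 - 6250*sqrt(5)) ≈ 117.73*I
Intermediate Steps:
p(G) = -10*sqrt(5)*G**2 (p(G) = (-10*sqrt(5))*G**2 = -10*sqrt(5)*G**2)
sqrt(p(-25) + t(114)) = sqrt(-10*sqrt(5)*(-25)**2 + 114) = sqrt(-10*sqrt(5)*625 + 114) = sqrt(-6250*sqrt(5) + 114) = sqrt(114 - 6250*sqrt(5))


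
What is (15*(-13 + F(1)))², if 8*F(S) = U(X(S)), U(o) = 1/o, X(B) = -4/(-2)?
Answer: 9641025/256 ≈ 37660.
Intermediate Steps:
X(B) = 2 (X(B) = -4*(-½) = 2)
U(o) = 1/o
F(S) = 1/16 (F(S) = (⅛)/2 = (⅛)*(½) = 1/16)
(15*(-13 + F(1)))² = (15*(-13 + 1/16))² = (15*(-207/16))² = (-3105/16)² = 9641025/256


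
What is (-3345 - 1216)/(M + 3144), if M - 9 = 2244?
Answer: -4561/5397 ≈ -0.84510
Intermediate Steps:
M = 2253 (M = 9 + 2244 = 2253)
(-3345 - 1216)/(M + 3144) = (-3345 - 1216)/(2253 + 3144) = -4561/5397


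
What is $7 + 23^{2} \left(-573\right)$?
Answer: $-303110$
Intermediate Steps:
$7 + 23^{2} \left(-573\right) = 7 + 529 \left(-573\right) = 7 - 303117 = -303110$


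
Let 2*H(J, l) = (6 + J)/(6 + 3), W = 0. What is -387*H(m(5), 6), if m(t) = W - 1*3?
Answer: -129/2 ≈ -64.500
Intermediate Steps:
m(t) = -3 (m(t) = 0 - 1*3 = 0 - 3 = -3)
H(J, l) = ⅓ + J/18 (H(J, l) = ((6 + J)/(6 + 3))/2 = ((6 + J)/9)/2 = ((6 + J)*(⅑))/2 = (⅔ + J/9)/2 = ⅓ + J/18)
-387*H(m(5), 6) = -387*(⅓ + (1/18)*(-3)) = -387*(⅓ - ⅙) = -387*⅙ = -129/2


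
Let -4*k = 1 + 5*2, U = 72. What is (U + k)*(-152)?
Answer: -10526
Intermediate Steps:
k = -11/4 (k = -(1 + 5*2)/4 = -(1 + 10)/4 = -¼*11 = -11/4 ≈ -2.7500)
(U + k)*(-152) = (72 - 11/4)*(-152) = (277/4)*(-152) = -10526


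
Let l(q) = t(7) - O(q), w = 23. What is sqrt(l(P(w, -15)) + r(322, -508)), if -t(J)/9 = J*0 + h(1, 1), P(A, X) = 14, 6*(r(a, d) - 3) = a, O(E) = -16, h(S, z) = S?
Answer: sqrt(573)/3 ≈ 7.9791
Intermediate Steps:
r(a, d) = 3 + a/6
t(J) = -9 (t(J) = -9*(J*0 + 1) = -9*(0 + 1) = -9*1 = -9)
l(q) = 7 (l(q) = -9 - 1*(-16) = -9 + 16 = 7)
sqrt(l(P(w, -15)) + r(322, -508)) = sqrt(7 + (3 + (1/6)*322)) = sqrt(7 + (3 + 161/3)) = sqrt(7 + 170/3) = sqrt(191/3) = sqrt(573)/3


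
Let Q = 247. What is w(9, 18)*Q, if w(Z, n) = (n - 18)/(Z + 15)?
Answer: 0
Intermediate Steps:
w(Z, n) = (-18 + n)/(15 + Z)
w(9, 18)*Q = ((-18 + 18)/(15 + 9))*247 = (0/24)*247 = ((1/24)*0)*247 = 0*247 = 0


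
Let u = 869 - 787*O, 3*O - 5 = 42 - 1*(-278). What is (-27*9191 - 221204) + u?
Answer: -1661251/3 ≈ -5.5375e+5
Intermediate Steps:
O = 325/3 (O = 5/3 + (42 - 1*(-278))/3 = 5/3 + (42 + 278)/3 = 5/3 + (⅓)*320 = 5/3 + 320/3 = 325/3 ≈ 108.33)
u = -253168/3 (u = 869 - 787*325/3 = 869 - 255775/3 = -253168/3 ≈ -84389.)
(-27*9191 - 221204) + u = (-27*9191 - 221204) - 253168/3 = (-248157 - 221204) - 253168/3 = -469361 - 253168/3 = -1661251/3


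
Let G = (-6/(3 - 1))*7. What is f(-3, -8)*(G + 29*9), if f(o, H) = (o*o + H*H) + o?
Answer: 16800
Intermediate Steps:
f(o, H) = o + H² + o² (f(o, H) = (o² + H²) + o = (H² + o²) + o = o + H² + o²)
G = -21 (G = (-6/2)*7 = ((½)*(-6))*7 = -3*7 = -21)
f(-3, -8)*(G + 29*9) = (-3 + (-8)² + (-3)²)*(-21 + 29*9) = (-3 + 64 + 9)*(-21 + 261) = 70*240 = 16800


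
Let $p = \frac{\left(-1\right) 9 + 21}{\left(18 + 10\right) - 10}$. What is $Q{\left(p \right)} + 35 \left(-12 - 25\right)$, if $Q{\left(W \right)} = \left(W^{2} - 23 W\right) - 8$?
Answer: $- \frac{11861}{9} \approx -1317.9$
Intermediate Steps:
$p = \frac{2}{3}$ ($p = \frac{-9 + 21}{28 - 10} = \frac{12}{18} = 12 \cdot \frac{1}{18} = \frac{2}{3} \approx 0.66667$)
$Q{\left(W \right)} = -8 + W^{2} - 23 W$
$Q{\left(p \right)} + 35 \left(-12 - 25\right) = \left(-8 + \left(\frac{2}{3}\right)^{2} - \frac{46}{3}\right) + 35 \left(-12 - 25\right) = \left(-8 + \frac{4}{9} - \frac{46}{3}\right) + 35 \left(-37\right) = - \frac{206}{9} - 1295 = - \frac{11861}{9}$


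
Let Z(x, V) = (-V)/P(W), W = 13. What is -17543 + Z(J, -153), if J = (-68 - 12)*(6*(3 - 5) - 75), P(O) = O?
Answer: -227906/13 ≈ -17531.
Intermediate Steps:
J = 6960 (J = -80*(6*(-2) - 75) = -80*(-12 - 75) = -80*(-87) = 6960)
Z(x, V) = -V/13
-17543 + Z(J, -153) = -17543 - 1/13*(-153) = -17543 + 153/13 = -227906/13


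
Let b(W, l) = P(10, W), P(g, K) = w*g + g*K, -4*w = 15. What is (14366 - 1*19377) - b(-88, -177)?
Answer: -8187/2 ≈ -4093.5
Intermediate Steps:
w = -15/4 (w = -1/4*15 = -15/4 ≈ -3.7500)
P(g, K) = -15*g/4 + K*g (P(g, K) = -15*g/4 + g*K = -15*g/4 + K*g)
b(W, l) = -75/2 + 10*W (b(W, l) = (1/4)*10*(-15 + 4*W) = -75/2 + 10*W)
(14366 - 1*19377) - b(-88, -177) = (14366 - 1*19377) - (-75/2 + 10*(-88)) = (14366 - 19377) - (-75/2 - 880) = -5011 - 1*(-1835/2) = -5011 + 1835/2 = -8187/2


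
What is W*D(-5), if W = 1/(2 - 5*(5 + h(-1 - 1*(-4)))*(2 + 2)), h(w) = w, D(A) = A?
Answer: 5/158 ≈ 0.031646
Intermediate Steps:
W = -1/158 (W = 1/(2 - 5*(5 + (-1 - 1*(-4)))*(2 + 2)) = 1/(2 - 5*(5 + (-1 + 4))*4) = 1/(2 - 5*(5 + 3)*4) = 1/(2 - 40*4) = 1/(2 - 5*32) = 1/(2 - 160) = 1/(-158) = -1/158 ≈ -0.0063291)
W*D(-5) = -1/158*(-5) = 5/158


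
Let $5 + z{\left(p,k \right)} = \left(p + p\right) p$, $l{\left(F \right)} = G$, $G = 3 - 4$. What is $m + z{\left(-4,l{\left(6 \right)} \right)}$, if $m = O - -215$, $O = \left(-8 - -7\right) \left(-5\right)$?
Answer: $247$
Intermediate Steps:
$O = 5$ ($O = \left(-8 + 7\right) \left(-5\right) = \left(-1\right) \left(-5\right) = 5$)
$G = -1$ ($G = 3 - 4 = -1$)
$l{\left(F \right)} = -1$
$z{\left(p,k \right)} = -5 + 2 p^{2}$ ($z{\left(p,k \right)} = -5 + \left(p + p\right) p = -5 + 2 p p = -5 + 2 p^{2}$)
$m = 220$ ($m = 5 - -215 = 5 + 215 = 220$)
$m + z{\left(-4,l{\left(6 \right)} \right)} = 220 - \left(5 - 2 \left(-4\right)^{2}\right) = 220 + \left(-5 + 2 \cdot 16\right) = 220 + \left(-5 + 32\right) = 220 + 27 = 247$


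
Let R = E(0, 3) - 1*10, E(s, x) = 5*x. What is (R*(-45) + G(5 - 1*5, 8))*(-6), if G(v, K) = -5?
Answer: 1380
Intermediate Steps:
R = 5 (R = 5*3 - 1*10 = 15 - 10 = 5)
(R*(-45) + G(5 - 1*5, 8))*(-6) = (5*(-45) - 5)*(-6) = (-225 - 5)*(-6) = -230*(-6) = 1380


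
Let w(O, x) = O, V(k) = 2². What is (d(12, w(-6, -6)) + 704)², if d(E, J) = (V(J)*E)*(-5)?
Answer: 215296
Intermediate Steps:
V(k) = 4
d(E, J) = -20*E (d(E, J) = (4*E)*(-5) = -20*E)
(d(12, w(-6, -6)) + 704)² = (-20*12 + 704)² = (-240 + 704)² = 464² = 215296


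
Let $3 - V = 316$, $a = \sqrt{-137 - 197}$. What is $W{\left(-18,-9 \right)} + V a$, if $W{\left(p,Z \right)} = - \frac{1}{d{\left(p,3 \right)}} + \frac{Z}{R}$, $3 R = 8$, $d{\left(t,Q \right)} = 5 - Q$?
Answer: $- \frac{31}{8} - 313 i \sqrt{334} \approx -3.875 - 5720.3 i$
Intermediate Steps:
$R = \frac{8}{3}$ ($R = \frac{1}{3} \cdot 8 = \frac{8}{3} \approx 2.6667$)
$a = i \sqrt{334}$ ($a = \sqrt{-334} = i \sqrt{334} \approx 18.276 i$)
$V = -313$ ($V = 3 - 316 = -313$)
$W{\left(p,Z \right)} = - \frac{1}{2} + \frac{3 Z}{8}$ ($W{\left(p,Z \right)} = - \frac{1}{5 - 3} + \frac{Z}{\frac{8}{3}} = - \frac{1}{5 - 3} + Z \frac{3}{8} = - \frac{1}{2} + \frac{3 Z}{8}$)
$W{\left(-18,-9 \right)} + V a = \left(- \frac{1}{2} + \frac{3}{8} \left(-9\right)\right) - 313 i \sqrt{334} = \left(- \frac{1}{2} - \frac{27}{8}\right) - 313 i \sqrt{334} = - \frac{31}{8} - 313 i \sqrt{334}$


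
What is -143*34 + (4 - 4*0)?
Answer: -4858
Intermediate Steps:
-143*34 + (4 - 4*0) = -4862 + (4 + 0) = -4862 + 4 = -4858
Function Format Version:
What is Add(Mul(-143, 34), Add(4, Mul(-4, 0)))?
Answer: -4858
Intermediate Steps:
Add(Mul(-143, 34), Add(4, Mul(-4, 0))) = Add(-4862, Add(4, 0)) = Add(-4862, 4) = -4858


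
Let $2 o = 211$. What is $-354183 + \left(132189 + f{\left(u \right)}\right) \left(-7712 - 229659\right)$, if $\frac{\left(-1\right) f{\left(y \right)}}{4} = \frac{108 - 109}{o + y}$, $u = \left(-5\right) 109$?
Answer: $- \frac{27581426497490}{879} \approx -3.1378 \cdot 10^{10}$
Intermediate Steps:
$o = \frac{211}{2}$ ($o = \frac{1}{2} \cdot 211 = \frac{211}{2} \approx 105.5$)
$u = -545$
$f{\left(y \right)} = \frac{4}{\frac{211}{2} + y}$ ($f{\left(y \right)} = - 4 \frac{108 - 109}{\frac{211}{2} + y} = - 4 \left(- \frac{1}{\frac{211}{2} + y}\right) = \frac{4}{\frac{211}{2} + y}$)
$-354183 + \left(132189 + f{\left(u \right)}\right) \left(-7712 - 229659\right) = -354183 + \left(132189 + \frac{8}{211 + 2 \left(-545\right)}\right) \left(-7712 - 229659\right) = -354183 + \left(132189 + \frac{8}{211 - 1090}\right) \left(-237371\right) = -354183 + \left(132189 + \frac{8}{-879}\right) \left(-237371\right) = -354183 + \left(132189 + 8 \left(- \frac{1}{879}\right)\right) \left(-237371\right) = -354183 + \left(132189 - \frac{8}{879}\right) \left(-237371\right) = -354183 + \frac{116194123}{879} \left(-237371\right) = -354183 - \frac{27581115170633}{879} = - \frac{27581426497490}{879}$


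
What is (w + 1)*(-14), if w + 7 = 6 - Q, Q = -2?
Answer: -28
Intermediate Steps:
w = 1 (w = -7 + (6 - 1*(-2)) = -7 + (6 + 2) = -7 + 8 = 1)
(w + 1)*(-14) = (1 + 1)*(-14) = 2*(-14) = -28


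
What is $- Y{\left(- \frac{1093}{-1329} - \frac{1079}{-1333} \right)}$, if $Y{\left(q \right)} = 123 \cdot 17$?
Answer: $-2091$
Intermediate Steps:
$Y{\left(q \right)} = 2091$
$- Y{\left(- \frac{1093}{-1329} - \frac{1079}{-1333} \right)} = \left(-1\right) 2091 = -2091$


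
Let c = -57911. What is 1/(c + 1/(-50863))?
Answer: -50863/2945527194 ≈ -1.7268e-5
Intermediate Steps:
1/(c + 1/(-50863)) = 1/(-57911 + 1/(-50863)) = 1/(-57911 - 1/50863) = 1/(-2945527194/50863) = -50863/2945527194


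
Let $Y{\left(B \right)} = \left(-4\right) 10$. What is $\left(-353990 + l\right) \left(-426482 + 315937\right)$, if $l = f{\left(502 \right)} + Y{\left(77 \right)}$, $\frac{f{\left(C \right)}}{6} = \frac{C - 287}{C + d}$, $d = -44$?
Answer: $\frac{8962129112625}{229} \approx 3.9136 \cdot 10^{10}$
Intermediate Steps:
$Y{\left(B \right)} = -40$
$f{\left(C \right)} = \frac{6 \left(-287 + C\right)}{-44 + C}$ ($f{\left(C \right)} = 6 \frac{C - 287}{C - 44} = 6 \frac{-287 + C}{-44 + C} = \frac{6 \left(-287 + C\right)}{-44 + C}$)
$l = - \frac{8515}{229}$ ($l = \frac{6 \left(-287 + 502\right)}{-44 + 502} - 40 = 6 \cdot \frac{1}{458} \cdot 215 - 40 = \frac{645}{229} - 40 = - \frac{8515}{229} \approx -37.183$)
$\left(-353990 + l\right) \left(-426482 + 315937\right) = \left(-353990 - \frac{8515}{229}\right) \left(-426482 + 315937\right) = \left(- \frac{81072225}{229}\right) \left(-110545\right) = \frac{8962129112625}{229}$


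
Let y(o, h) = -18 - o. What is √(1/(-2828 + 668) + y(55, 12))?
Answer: I*√2365215/180 ≈ 8.544*I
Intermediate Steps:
√(1/(-2828 + 668) + y(55, 12)) = √(1/(-2828 + 668) + (-18 - 1*55)) = √(1/(-2160) + (-18 - 55)) = √(-1/2160 - 73) = √(-157681/2160) = I*√2365215/180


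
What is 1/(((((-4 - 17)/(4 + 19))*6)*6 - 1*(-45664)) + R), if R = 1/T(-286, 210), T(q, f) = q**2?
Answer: 1881308/85846210759 ≈ 2.1915e-5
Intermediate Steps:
R = 1/81796 (R = 1/((-286)**2) = 1/81796 ≈ 1.2226e-5)
1/(((((-4 - 17)/(4 + 19))*6)*6 - 1*(-45664)) + R) = 1/(((((-4 - 17)/(4 + 19))*6)*6 - 1*(-45664)) + 1/81796) = 1/(((-21/23*6)*6 + 45664) + 1/81796) = 1/(((-21*1/23*6)*6 + 45664) + 1/81796) = 1/((-21/23*6*6 + 45664) + 1/81796) = 1/((-126/23*6 + 45664) + 1/81796) = 1/((-756/23 + 45664) + 1/81796) = 1/(1049516/23 + 1/81796) = 1/(85846210759/1881308) = 1881308/85846210759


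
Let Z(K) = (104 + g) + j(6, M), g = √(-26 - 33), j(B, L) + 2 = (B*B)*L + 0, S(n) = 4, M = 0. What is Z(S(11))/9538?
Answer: 51/4769 + I*√59/9538 ≈ 0.010694 + 0.00080532*I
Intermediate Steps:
j(B, L) = -2 + L*B² (j(B, L) = -2 + ((B*B)*L + 0) = -2 + (B²*L + 0) = -2 + (L*B² + 0) = -2 + L*B²)
g = I*√59 (g = √(-59) = I*√59 ≈ 7.6811*I)
Z(K) = 102 + I*√59 (Z(K) = (104 + I*√59) + (-2 + 0*6²) = (104 + I*√59) + (-2 + 0*36) = (104 + I*√59) + (-2 + 0) = (104 + I*√59) - 2 = 102 + I*√59)
Z(S(11))/9538 = (102 + I*√59)/9538 = (102 + I*√59)*(1/9538) = 51/4769 + I*√59/9538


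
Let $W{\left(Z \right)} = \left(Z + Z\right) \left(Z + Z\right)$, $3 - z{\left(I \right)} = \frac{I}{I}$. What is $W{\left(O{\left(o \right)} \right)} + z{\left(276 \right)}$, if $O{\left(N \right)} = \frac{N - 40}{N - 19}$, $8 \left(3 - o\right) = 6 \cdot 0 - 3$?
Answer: $\frac{374646}{15625} \approx 23.977$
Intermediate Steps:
$z{\left(I \right)} = 2$ ($z{\left(I \right)} = 3 - \frac{I}{I} = 3 - 1 = 2$)
$o = \frac{27}{8}$ ($o = 3 - \frac{6 \cdot 0 - 3}{8} = 3 - \frac{0 - 3}{8} = 3 - - \frac{3}{8} = 3 + \frac{3}{8} = \frac{27}{8} \approx 3.375$)
$O{\left(N \right)} = \frac{-40 + N}{-19 + N}$
$W{\left(Z \right)} = 4 Z^{2}$ ($W{\left(Z \right)} = 2 Z 2 Z = 4 Z^{2}$)
$W{\left(O{\left(o \right)} \right)} + z{\left(276 \right)} = 4 \left(\frac{-40 + \frac{27}{8}}{-19 + \frac{27}{8}}\right)^{2} + 2 = 4 \left(\frac{1}{- \frac{125}{8}} \left(- \frac{293}{8}\right)\right)^{2} + 2 = 4 \left(\left(- \frac{8}{125}\right) \left(- \frac{293}{8}\right)\right)^{2} + 2 = 4 \left(\frac{293}{125}\right)^{2} + 2 = 4 \cdot \frac{85849}{15625} + 2 = \frac{343396}{15625} + 2 = \frac{374646}{15625}$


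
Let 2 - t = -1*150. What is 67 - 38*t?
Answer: -5709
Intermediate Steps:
t = 152 (t = 2 - (-1)*150 = 2 - 1*(-150) = 2 + 150 = 152)
67 - 38*t = 67 - 38*152 = 67 - 5776 = -5709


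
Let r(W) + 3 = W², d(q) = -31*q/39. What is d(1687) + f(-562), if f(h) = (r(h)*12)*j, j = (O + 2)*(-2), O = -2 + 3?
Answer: -886933825/39 ≈ -2.2742e+7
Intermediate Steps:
O = 1
j = -6 (j = (1 + 2)*(-2) = 3*(-2) = -6)
d(q) = -31*q/39
r(W) = -3 + W²
f(h) = 216 - 72*h² (f(h) = ((-3 + h²)*12)*(-6) = (-36 + 12*h²)*(-6) = 216 - 72*h²)
d(1687) + f(-562) = -31/39*1687 + (216 - 72*(-562)²) = -52297/39 + (216 - 72*315844) = -52297/39 + (216 - 22740768) = -52297/39 - 22740552 = -886933825/39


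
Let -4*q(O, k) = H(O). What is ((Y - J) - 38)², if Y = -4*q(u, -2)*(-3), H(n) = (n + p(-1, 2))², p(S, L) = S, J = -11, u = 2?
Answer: 900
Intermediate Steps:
H(n) = (-1 + n)² (H(n) = (n - 1)² = (-1 + n)²)
q(O, k) = -(-1 + O)²/4
Y = -3 (Y = -(-1)*(-1 + 2)²*(-3) = -(-1)*1²*(-3) = -(-1)*(-3) = -4*(-¼)*(-3) = 1*(-3) = -3)
((Y - J) - 38)² = ((-3 - 1*(-11)) - 38)² = ((-3 + 11) - 38)² = (8 - 38)² = (-30)² = 900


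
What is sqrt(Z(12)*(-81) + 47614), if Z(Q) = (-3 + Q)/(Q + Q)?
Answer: sqrt(761338)/4 ≈ 218.14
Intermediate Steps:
Z(Q) = (-3 + Q)/(2*Q) (Z(Q) = (-3 + Q)/((2*Q)) = (-3 + Q)*(1/(2*Q)) = (-3 + Q)/(2*Q))
sqrt(Z(12)*(-81) + 47614) = sqrt(((1/2)*(-3 + 12)/12)*(-81) + 47614) = sqrt(((1/2)*(1/12)*9)*(-81) + 47614) = sqrt((3/8)*(-81) + 47614) = sqrt(-243/8 + 47614) = sqrt(380669/8) = sqrt(761338)/4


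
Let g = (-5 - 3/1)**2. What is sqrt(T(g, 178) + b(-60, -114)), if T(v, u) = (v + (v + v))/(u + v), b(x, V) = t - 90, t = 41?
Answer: I*sqrt(5833)/11 ≈ 6.9431*I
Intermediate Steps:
g = 64 (g = (-5 - 3*1)**2 = (-5 - 3)**2 = (-8)**2 = 64)
b(x, V) = -49 (b(x, V) = 41 - 90 = -49)
T(v, u) = 3*v/(u + v) (T(v, u) = (v + 2*v)/(u + v) = (3*v)/(u + v) = 3*v/(u + v))
sqrt(T(g, 178) + b(-60, -114)) = sqrt(3*64/(178 + 64) - 49) = sqrt(3*64/242 - 49) = sqrt(3*64*(1/242) - 49) = sqrt(96/121 - 49) = sqrt(-5833/121) = I*sqrt(5833)/11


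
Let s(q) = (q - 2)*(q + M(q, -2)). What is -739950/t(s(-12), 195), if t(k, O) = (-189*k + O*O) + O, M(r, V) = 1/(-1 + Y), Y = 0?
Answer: -123325/637 ≈ -193.60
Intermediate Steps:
M(r, V) = -1 (M(r, V) = 1/(-1 + 0) = 1/(-1) = -1)
s(q) = (-1 + q)*(-2 + q) (s(q) = (q - 2)*(q - 1) = (-2 + q)*(-1 + q) = (-1 + q)*(-2 + q))
t(k, O) = O + O² - 189*k (t(k, O) = (-189*k + O²) + O = (O² - 189*k) + O = O + O² - 189*k)
-739950/t(s(-12), 195) = -739950/(195 + 195² - 189*(2 + (-12)² - 3*(-12))) = -739950/(195 + 38025 - 189*(2 + 144 + 36)) = -739950/(195 + 38025 - 189*182) = -739950/(195 + 38025 - 34398) = -739950/3822 = -739950*1/3822 = -123325/637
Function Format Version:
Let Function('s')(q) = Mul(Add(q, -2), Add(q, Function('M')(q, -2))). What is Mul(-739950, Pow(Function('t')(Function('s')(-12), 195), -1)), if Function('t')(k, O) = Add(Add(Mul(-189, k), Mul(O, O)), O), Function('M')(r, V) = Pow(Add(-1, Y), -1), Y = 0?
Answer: Rational(-123325, 637) ≈ -193.60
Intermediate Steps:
Function('M')(r, V) = -1 (Function('M')(r, V) = Pow(Add(-1, 0), -1) = Pow(-1, -1) = -1)
Function('s')(q) = Mul(Add(-1, q), Add(-2, q)) (Function('s')(q) = Mul(Add(q, -2), Add(q, -1)) = Mul(Add(-2, q), Add(-1, q)) = Mul(Add(-1, q), Add(-2, q)))
Function('t')(k, O) = Add(O, Pow(O, 2), Mul(-189, k)) (Function('t')(k, O) = Add(Add(Mul(-189, k), Pow(O, 2)), O) = Add(Add(Pow(O, 2), Mul(-189, k)), O) = Add(O, Pow(O, 2), Mul(-189, k)))
Mul(-739950, Pow(Function('t')(Function('s')(-12), 195), -1)) = Mul(-739950, Pow(Add(195, Pow(195, 2), Mul(-189, Add(2, Pow(-12, 2), Mul(-3, -12)))), -1)) = Mul(-739950, Pow(Add(195, 38025, Mul(-189, Add(2, 144, 36))), -1)) = Mul(-739950, Pow(Add(195, 38025, Mul(-189, 182)), -1)) = Mul(-739950, Pow(Add(195, 38025, -34398), -1)) = Mul(-739950, Pow(3822, -1)) = Mul(-739950, Rational(1, 3822)) = Rational(-123325, 637)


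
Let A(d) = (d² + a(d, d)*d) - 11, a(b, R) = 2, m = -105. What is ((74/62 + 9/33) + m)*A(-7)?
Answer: -847320/341 ≈ -2484.8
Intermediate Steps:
A(d) = -11 + d² + 2*d (A(d) = (d² + 2*d) - 11 = -11 + d² + 2*d)
((74/62 + 9/33) + m)*A(-7) = ((74/62 + 9/33) - 105)*(-11 + (-7)² + 2*(-7)) = ((74*(1/62) + 9*(1/33)) - 105)*(-11 + 49 - 14) = ((37/31 + 3/11) - 105)*24 = (500/341 - 105)*24 = -35305/341*24 = -847320/341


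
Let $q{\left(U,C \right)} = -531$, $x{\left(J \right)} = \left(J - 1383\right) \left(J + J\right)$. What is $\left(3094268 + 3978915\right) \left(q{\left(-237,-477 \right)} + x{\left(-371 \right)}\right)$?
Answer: $9201765472471$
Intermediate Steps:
$x{\left(J \right)} = 2 J \left(-1383 + J\right)$ ($x{\left(J \right)} = \left(-1383 + J\right) 2 J = 2 J \left(-1383 + J\right)$)
$\left(3094268 + 3978915\right) \left(q{\left(-237,-477 \right)} + x{\left(-371 \right)}\right) = \left(3094268 + 3978915\right) \left(-531 + 2 \left(-371\right) \left(-1383 - 371\right)\right) = 7073183 \left(-531 + 2 \left(-371\right) \left(-1754\right)\right) = 7073183 \left(-531 + 1301468\right) = 7073183 \cdot 1300937 = 9201765472471$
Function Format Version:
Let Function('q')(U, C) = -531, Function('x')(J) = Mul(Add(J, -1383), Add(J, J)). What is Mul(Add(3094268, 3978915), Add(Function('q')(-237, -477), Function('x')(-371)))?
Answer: 9201765472471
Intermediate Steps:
Function('x')(J) = Mul(2, J, Add(-1383, J)) (Function('x')(J) = Mul(Add(-1383, J), Mul(2, J)) = Mul(2, J, Add(-1383, J)))
Mul(Add(3094268, 3978915), Add(Function('q')(-237, -477), Function('x')(-371))) = Mul(Add(3094268, 3978915), Add(-531, Mul(2, -371, Add(-1383, -371)))) = Mul(7073183, Add(-531, Mul(2, -371, -1754))) = Mul(7073183, Add(-531, 1301468)) = Mul(7073183, 1300937) = 9201765472471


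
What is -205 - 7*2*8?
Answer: -317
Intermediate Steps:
-205 - 7*2*8 = -205 - 14*8 = -205 - 112 = -317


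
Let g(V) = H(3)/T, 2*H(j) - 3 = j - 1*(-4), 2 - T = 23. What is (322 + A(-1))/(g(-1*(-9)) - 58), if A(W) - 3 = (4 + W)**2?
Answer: -7014/1223 ≈ -5.7351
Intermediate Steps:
T = -21 (T = 2 - 1*23 = 2 - 23 = -21)
A(W) = 3 + (4 + W)**2
H(j) = 7/2 + j/2 (H(j) = 3/2 + (j - 1*(-4))/2 = 3/2 + (j + 4)/2 = 3/2 + (4 + j)/2 = 3/2 + (2 + j/2) = 7/2 + j/2)
g(V) = -5/21 (g(V) = (7/2 + (1/2)*3)/(-21) = (7/2 + 3/2)*(-1/21) = 5*(-1/21) = -5/21)
(322 + A(-1))/(g(-1*(-9)) - 58) = (322 + (3 + (4 - 1)**2))/(-5/21 - 58) = (322 + (3 + 3**2))/(-1223/21) = (322 + (3 + 9))*(-21/1223) = (322 + 12)*(-21/1223) = 334*(-21/1223) = -7014/1223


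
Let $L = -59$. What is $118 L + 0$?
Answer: $-6962$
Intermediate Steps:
$118 L + 0 = 118 \left(-59\right) + 0 = -6962 + 0 = -6962$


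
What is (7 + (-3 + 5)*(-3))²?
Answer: 1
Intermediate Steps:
(7 + (-3 + 5)*(-3))² = (7 + 2*(-3))² = (7 - 6)² = 1² = 1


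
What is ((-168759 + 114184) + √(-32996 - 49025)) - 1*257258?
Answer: -311833 + I*√82021 ≈ -3.1183e+5 + 286.39*I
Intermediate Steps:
((-168759 + 114184) + √(-32996 - 49025)) - 1*257258 = (-54575 + √(-82021)) - 257258 = (-54575 + I*√82021) - 257258 = -311833 + I*√82021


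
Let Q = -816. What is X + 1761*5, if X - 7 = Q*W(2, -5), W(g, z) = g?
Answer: 7180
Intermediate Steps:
X = -1625 (X = 7 - 816*2 = 7 - 1632 = -1625)
X + 1761*5 = -1625 + 1761*5 = -1625 + 8805 = 7180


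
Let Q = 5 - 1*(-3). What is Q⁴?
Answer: 4096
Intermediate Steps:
Q = 8 (Q = 5 + 3 = 8)
Q⁴ = 8⁴ = 4096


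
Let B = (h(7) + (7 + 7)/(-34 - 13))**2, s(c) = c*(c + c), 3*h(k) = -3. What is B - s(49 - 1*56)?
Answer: -212761/2209 ≈ -96.316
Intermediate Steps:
h(k) = -1 (h(k) = (1/3)*(-3) = -1)
s(c) = 2*c**2 (s(c) = c*(2*c) = 2*c**2)
B = 3721/2209 (B = (-1 + (7 + 7)/(-34 - 13))**2 = (-1 + 14/(-47))**2 = (-1 + 14*(-1/47))**2 = (-1 - 14/47)**2 = (-61/47)**2 = 3721/2209 ≈ 1.6845)
B - s(49 - 1*56) = 3721/2209 - 2*(49 - 1*56)**2 = 3721/2209 - 2*(49 - 56)**2 = 3721/2209 - 2*(-7)**2 = 3721/2209 - 2*49 = 3721/2209 - 1*98 = 3721/2209 - 98 = -212761/2209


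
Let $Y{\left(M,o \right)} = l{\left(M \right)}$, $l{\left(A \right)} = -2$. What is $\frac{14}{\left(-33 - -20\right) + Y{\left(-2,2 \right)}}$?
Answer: $- \frac{14}{15} \approx -0.93333$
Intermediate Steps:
$Y{\left(M,o \right)} = -2$
$\frac{14}{\left(-33 - -20\right) + Y{\left(-2,2 \right)}} = \frac{14}{\left(-33 - -20\right) - 2} = \frac{14}{\left(-33 + 20\right) - 2} = \frac{14}{-13 - 2} = \frac{14}{-15} = 14 \left(- \frac{1}{15}\right) = - \frac{14}{15}$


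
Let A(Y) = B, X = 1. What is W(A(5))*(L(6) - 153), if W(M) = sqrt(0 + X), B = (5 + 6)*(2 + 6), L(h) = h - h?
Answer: -153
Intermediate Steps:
L(h) = 0
B = 88 (B = 11*8 = 88)
A(Y) = 88
W(M) = 1 (W(M) = sqrt(0 + 1) = sqrt(1) = 1)
W(A(5))*(L(6) - 153) = 1*(0 - 153) = 1*(-153) = -153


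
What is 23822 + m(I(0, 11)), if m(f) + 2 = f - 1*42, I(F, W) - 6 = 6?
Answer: 23790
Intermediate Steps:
I(F, W) = 12 (I(F, W) = 6 + 6 = 12)
m(f) = -44 + f (m(f) = -2 + (f - 1*42) = -2 + (f - 42) = -2 + (-42 + f) = -44 + f)
23822 + m(I(0, 11)) = 23822 + (-44 + 12) = 23822 - 32 = 23790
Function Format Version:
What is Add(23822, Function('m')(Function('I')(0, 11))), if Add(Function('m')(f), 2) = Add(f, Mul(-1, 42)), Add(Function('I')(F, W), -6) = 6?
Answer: 23790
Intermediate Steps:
Function('I')(F, W) = 12 (Function('I')(F, W) = Add(6, 6) = 12)
Function('m')(f) = Add(-44, f) (Function('m')(f) = Add(-2, Add(f, Mul(-1, 42))) = Add(-2, Add(f, -42)) = Add(-2, Add(-42, f)) = Add(-44, f))
Add(23822, Function('m')(Function('I')(0, 11))) = Add(23822, Add(-44, 12)) = Add(23822, -32) = 23790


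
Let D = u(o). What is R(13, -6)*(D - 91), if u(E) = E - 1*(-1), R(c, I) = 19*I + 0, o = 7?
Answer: 9462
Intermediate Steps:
R(c, I) = 19*I
u(E) = 1 + E (u(E) = E + 1 = 1 + E)
D = 8 (D = 1 + 7 = 8)
R(13, -6)*(D - 91) = (19*(-6))*(8 - 91) = -114*(-83) = 9462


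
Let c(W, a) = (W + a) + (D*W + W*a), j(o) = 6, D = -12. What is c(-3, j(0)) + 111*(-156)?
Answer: -17295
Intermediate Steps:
c(W, a) = a - 11*W + W*a (c(W, a) = (W + a) + (-12*W + W*a) = a - 11*W + W*a)
c(-3, j(0)) + 111*(-156) = (6 - 11*(-3) - 3*6) + 111*(-156) = (6 + 33 - 18) - 17316 = 21 - 17316 = -17295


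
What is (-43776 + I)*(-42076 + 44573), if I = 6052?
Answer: -94196828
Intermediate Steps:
(-43776 + I)*(-42076 + 44573) = (-43776 + 6052)*(-42076 + 44573) = -37724*2497 = -94196828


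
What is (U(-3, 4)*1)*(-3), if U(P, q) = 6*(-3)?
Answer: 54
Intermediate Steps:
U(P, q) = -18
(U(-3, 4)*1)*(-3) = -18*1*(-3) = -18*(-3) = 54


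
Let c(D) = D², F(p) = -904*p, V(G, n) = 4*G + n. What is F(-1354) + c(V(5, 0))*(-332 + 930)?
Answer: 1463216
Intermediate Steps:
V(G, n) = n + 4*G
F(-1354) + c(V(5, 0))*(-332 + 930) = -904*(-1354) + (0 + 4*5)²*(-332 + 930) = 1224016 + (0 + 20)²*598 = 1224016 + 20²*598 = 1224016 + 400*598 = 1224016 + 239200 = 1463216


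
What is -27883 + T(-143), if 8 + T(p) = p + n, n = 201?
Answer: -27833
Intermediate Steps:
T(p) = 193 + p (T(p) = -8 + (p + 201) = -8 + (201 + p) = 193 + p)
-27883 + T(-143) = -27883 + (193 - 143) = -27883 + 50 = -27833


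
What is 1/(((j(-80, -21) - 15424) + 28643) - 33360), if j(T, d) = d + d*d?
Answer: -1/19721 ≈ -5.0707e-5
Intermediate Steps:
j(T, d) = d + d²
1/(((j(-80, -21) - 15424) + 28643) - 33360) = 1/(((-21*(1 - 21) - 15424) + 28643) - 33360) = 1/(((-21*(-20) - 15424) + 28643) - 33360) = 1/(((420 - 15424) + 28643) - 33360) = 1/((-15004 + 28643) - 33360) = 1/(13639 - 33360) = 1/(-19721) = -1/19721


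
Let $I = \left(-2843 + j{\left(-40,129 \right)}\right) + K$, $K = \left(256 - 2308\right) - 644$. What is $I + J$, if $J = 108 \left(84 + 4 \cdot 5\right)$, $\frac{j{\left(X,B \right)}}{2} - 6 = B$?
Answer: $5963$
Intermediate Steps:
$j{\left(X,B \right)} = 12 + 2 B$
$K = -2696$ ($K = -2052 - 644 = -2696$)
$J = 11232$ ($J = 108 \left(84 + 20\right) = 108 \cdot 104 = 11232$)
$I = -5269$ ($I = \left(-2843 + \left(12 + 2 \cdot 129\right)\right) - 2696 = \left(-2843 + \left(12 + 258\right)\right) - 2696 = \left(-2843 + 270\right) - 2696 = -2573 - 2696 = -5269$)
$I + J = -5269 + 11232 = 5963$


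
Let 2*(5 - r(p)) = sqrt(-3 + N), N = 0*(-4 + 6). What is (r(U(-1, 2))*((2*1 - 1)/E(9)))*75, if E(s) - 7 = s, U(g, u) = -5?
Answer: 375/16 - 75*I*sqrt(3)/32 ≈ 23.438 - 4.0595*I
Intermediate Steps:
E(s) = 7 + s
N = 0 (N = 0*2 = 0)
r(p) = 5 - I*sqrt(3)/2 (r(p) = 5 - sqrt(-3 + 0)/2 = 5 - I*sqrt(3)/2)
(r(U(-1, 2))*((2*1 - 1)/E(9)))*75 = ((5 - I*sqrt(3)/2)*((2*1 - 1)/(7 + 9)))*75 = ((5 - I*sqrt(3)/2)*((2 - 1)/16))*75 = ((5 - I*sqrt(3)/2)*(1*(1/16)))*75 = ((5 - I*sqrt(3)/2)*(1/16))*75 = (5/16 - I*sqrt(3)/32)*75 = 375/16 - 75*I*sqrt(3)/32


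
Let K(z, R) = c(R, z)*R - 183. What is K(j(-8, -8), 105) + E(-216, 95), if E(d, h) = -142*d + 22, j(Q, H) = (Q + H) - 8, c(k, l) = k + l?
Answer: 39016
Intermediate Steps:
j(Q, H) = -8 + H + Q (j(Q, H) = (H + Q) - 8 = -8 + H + Q)
K(z, R) = -183 + R*(R + z) (K(z, R) = (R + z)*R - 183 = R*(R + z) - 183 = -183 + R*(R + z))
E(d, h) = 22 - 142*d
K(j(-8, -8), 105) + E(-216, 95) = (-183 + 105*(105 + (-8 - 8 - 8))) + (22 - 142*(-216)) = (-183 + 105*(105 - 24)) + (22 + 30672) = (-183 + 105*81) + 30694 = (-183 + 8505) + 30694 = 8322 + 30694 = 39016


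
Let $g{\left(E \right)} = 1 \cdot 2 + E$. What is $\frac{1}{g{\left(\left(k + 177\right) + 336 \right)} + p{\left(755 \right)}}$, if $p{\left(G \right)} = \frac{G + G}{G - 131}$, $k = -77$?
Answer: $\frac{312}{137411} \approx 0.0022706$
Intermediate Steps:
$p{\left(G \right)} = \frac{2 G}{-131 + G}$
$g{\left(E \right)} = 2 + E$
$\frac{1}{g{\left(\left(k + 177\right) + 336 \right)} + p{\left(755 \right)}} = \frac{1}{\left(2 + \left(\left(-77 + 177\right) + 336\right)\right) + 2 \cdot 755 \frac{1}{-131 + 755}} = \frac{1}{\left(2 + \left(100 + 336\right)\right) + 2 \cdot 755 \cdot \frac{1}{624}} = \frac{1}{\left(2 + 436\right) + 2 \cdot 755 \cdot \frac{1}{624}} = \frac{1}{438 + \frac{755}{312}} = \frac{1}{\frac{137411}{312}} = \frac{312}{137411}$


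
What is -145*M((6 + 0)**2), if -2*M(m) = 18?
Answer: 1305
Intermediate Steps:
M(m) = -9 (M(m) = -1/2*18 = -9)
-145*M((6 + 0)**2) = -145*(-9) = 1305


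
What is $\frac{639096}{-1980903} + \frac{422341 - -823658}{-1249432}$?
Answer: $- \frac{1088903383523}{825001199032} \approx -1.3199$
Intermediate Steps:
$\frac{639096}{-1980903} + \frac{422341 - -823658}{-1249432} = 639096 \left(- \frac{1}{1980903}\right) + \left(422341 + 823658\right) \left(- \frac{1}{1249432}\right) = - \frac{213032}{660301} + 1245999 \left(- \frac{1}{1249432}\right) = - \frac{213032}{660301} - \frac{1245999}{1249432} = - \frac{1088903383523}{825001199032}$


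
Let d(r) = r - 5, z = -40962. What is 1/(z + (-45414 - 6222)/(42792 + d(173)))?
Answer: -3580/146648263 ≈ -2.4412e-5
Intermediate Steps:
d(r) = -5 + r
1/(z + (-45414 - 6222)/(42792 + d(173))) = 1/(-40962 + (-45414 - 6222)/(42792 + (-5 + 173))) = 1/(-40962 - 51636/(42792 + 168)) = 1/(-40962 - 51636/42960) = 1/(-40962 - 51636*1/42960) = 1/(-40962 - 4303/3580) = 1/(-146648263/3580) = -3580/146648263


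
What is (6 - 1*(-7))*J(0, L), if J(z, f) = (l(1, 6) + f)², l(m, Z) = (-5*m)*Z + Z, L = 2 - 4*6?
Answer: 27508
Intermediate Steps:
L = -22 (L = 2 - 24 = -22)
l(m, Z) = Z - 5*Z*m (l(m, Z) = -5*Z*m + Z = Z - 5*Z*m)
J(z, f) = (-24 + f)² (J(z, f) = (6*(1 - 5*1) + f)² = (6*(1 - 5) + f)² = (6*(-4) + f)² = (-24 + f)²)
(6 - 1*(-7))*J(0, L) = (6 - 1*(-7))*(-24 - 22)² = (6 + 7)*(-46)² = 13*2116 = 27508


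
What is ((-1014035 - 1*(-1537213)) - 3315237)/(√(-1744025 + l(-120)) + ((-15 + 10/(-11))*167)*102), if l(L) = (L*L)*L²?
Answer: 3662114841462/354447334781 + 337839139*√8224639/1772236673905 ≈ 10.879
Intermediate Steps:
l(L) = L⁴ (l(L) = L²*L² = L⁴)
((-1014035 - 1*(-1537213)) - 3315237)/(√(-1744025 + l(-120)) + ((-15 + 10/(-11))*167)*102) = ((-1014035 - 1*(-1537213)) - 3315237)/(√(-1744025 + (-120)⁴) + ((-15 + 10/(-11))*167)*102) = ((-1014035 + 1537213) - 3315237)/(√(-1744025 + 207360000) + ((-15 + 10*(-1/11))*167)*102) = (523178 - 3315237)/(√205615975 + ((-15 - 10/11)*167)*102) = -2792059/(5*√8224639 - 175/11*167*102) = -2792059/(5*√8224639 - 29225/11*102) = -2792059/(5*√8224639 - 2980950/11) = -2792059/(-2980950/11 + 5*√8224639)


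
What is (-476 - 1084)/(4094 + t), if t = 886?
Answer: -26/83 ≈ -0.31325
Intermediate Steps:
(-476 - 1084)/(4094 + t) = (-476 - 1084)/(4094 + 886) = -1560/4980 = -1560*1/4980 = -26/83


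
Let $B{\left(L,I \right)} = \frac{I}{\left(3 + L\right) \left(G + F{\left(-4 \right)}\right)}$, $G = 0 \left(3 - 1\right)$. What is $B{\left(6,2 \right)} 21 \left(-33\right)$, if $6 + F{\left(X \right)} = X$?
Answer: $\frac{77}{5} \approx 15.4$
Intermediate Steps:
$G = 0$ ($G = 0 \cdot 2 = 0$)
$F{\left(X \right)} = -6 + X$
$B{\left(L,I \right)} = \frac{I}{-30 - 10 L}$ ($B{\left(L,I \right)} = \frac{I}{\left(3 + L\right) \left(0 - 10\right)} = \frac{I}{\left(3 + L\right) \left(-10\right)} = \frac{I}{-30 - 10 L}$)
$B{\left(6,2 \right)} 21 \left(-33\right) = \left(-1\right) 2 \frac{1}{30 + 10 \cdot 6} \cdot 21 \left(-33\right) = \left(-1\right) 2 \frac{1}{30 + 60} \cdot 21 \left(-33\right) = \left(-1\right) 2 \cdot \frac{1}{90} \cdot 21 \left(-33\right) = \left(- \frac{1}{45}\right) 21 \left(-33\right) = \left(- \frac{7}{15}\right) \left(-33\right) = \frac{77}{5}$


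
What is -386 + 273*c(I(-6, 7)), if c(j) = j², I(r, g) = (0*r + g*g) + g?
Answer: 855742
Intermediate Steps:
I(r, g) = g + g² (I(r, g) = (0 + g²) + g = g² + g = g + g²)
-386 + 273*c(I(-6, 7)) = -386 + 273*(7*(1 + 7))² = -386 + 273*(7*8)² = -386 + 273*56² = -386 + 273*3136 = -386 + 856128 = 855742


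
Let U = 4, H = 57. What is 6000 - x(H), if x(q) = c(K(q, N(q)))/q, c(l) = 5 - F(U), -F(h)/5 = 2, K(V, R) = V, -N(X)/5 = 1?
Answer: 113995/19 ≈ 5999.7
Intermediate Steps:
N(X) = -5 (N(X) = -5*1 = -5)
F(h) = -10 (F(h) = -5*2 = -10)
c(l) = 15 (c(l) = 5 - 1*(-10) = 5 + 10 = 15)
x(q) = 15/q
6000 - x(H) = 6000 - 15/57 = 6000 - 1*5/19 = 6000 - 5/19 = 113995/19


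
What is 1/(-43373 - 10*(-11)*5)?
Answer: -1/42823 ≈ -2.3352e-5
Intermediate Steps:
1/(-43373 - 10*(-11)*5) = 1/(-43373 + 110*5) = 1/(-43373 + 550) = 1/(-42823) = -1/42823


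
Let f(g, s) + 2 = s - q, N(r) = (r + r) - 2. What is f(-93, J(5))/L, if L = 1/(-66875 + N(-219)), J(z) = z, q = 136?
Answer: 8952895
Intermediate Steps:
N(r) = -2 + 2*r (N(r) = 2*r - 2 = -2 + 2*r)
f(g, s) = -138 + s (f(g, s) = -2 + (s - 1*136) = -2 + (s - 136) = -2 + (-136 + s) = -138 + s)
L = -1/67315 (L = 1/(-66875 + (-2 + 2*(-219))) = 1/(-66875 + (-2 - 438)) = 1/(-66875 - 440) = 1/(-67315) = -1/67315 ≈ -1.4856e-5)
f(-93, J(5))/L = (-138 + 5)/(-1/67315) = -133*(-67315) = 8952895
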